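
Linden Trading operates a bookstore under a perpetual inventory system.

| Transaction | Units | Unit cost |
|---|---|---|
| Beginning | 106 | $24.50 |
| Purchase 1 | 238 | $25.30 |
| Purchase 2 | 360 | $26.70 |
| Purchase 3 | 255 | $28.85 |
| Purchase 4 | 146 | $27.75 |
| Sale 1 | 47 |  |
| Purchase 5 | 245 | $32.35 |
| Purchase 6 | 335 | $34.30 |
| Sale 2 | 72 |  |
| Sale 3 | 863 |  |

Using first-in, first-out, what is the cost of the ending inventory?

Sale 1 (47) [FIFO — oldest first]: 47 @ $24.50 = $1,151.50
Sale 2 (72) [FIFO — oldest first]: 59 @ $24.50 + 13 @ $25.30 = $1,774.40
Sale 3 (863) [FIFO — oldest first]: 225 @ $25.30 + 360 @ $26.70 + 255 @ $28.85 + 23 @ $27.75 = $23,299.50
Total COGS = $1,151.50 + $1,774.40 + $23,299.50 = $26,225.40
Ending inventory: 123 @ $27.75 + 245 @ $32.35 + 335 @ $34.30 = $22,829.50
Check: goods available $49,054.90 = COGS $26,225.40 + ending $22,829.50

Ending inventory = $22,829.50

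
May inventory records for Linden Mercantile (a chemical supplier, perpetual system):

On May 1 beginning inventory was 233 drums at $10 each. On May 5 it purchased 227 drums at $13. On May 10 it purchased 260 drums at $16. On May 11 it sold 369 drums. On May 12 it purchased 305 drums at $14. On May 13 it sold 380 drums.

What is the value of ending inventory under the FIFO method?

Ending inventory = $3,864

May 11, 369 sold [FIFO — oldest first]: 233 @ $10 + 136 @ $13 = $4,098
May 13, 380 sold [FIFO — oldest first]: 91 @ $13 + 260 @ $16 + 29 @ $14 = $5,749
Total COGS = $4,098 + $5,749 = $9,847
Ending inventory: 276 @ $14 = $3,864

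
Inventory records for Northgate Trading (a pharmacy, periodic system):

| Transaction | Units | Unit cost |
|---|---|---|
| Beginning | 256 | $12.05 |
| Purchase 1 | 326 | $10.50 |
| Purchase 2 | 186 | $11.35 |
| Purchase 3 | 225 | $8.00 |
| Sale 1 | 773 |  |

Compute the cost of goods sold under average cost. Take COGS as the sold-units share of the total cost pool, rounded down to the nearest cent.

COGS = $8,110.58

Sale 1, sell 773: 773/993 × $10,418.90 → $8,110.58
Ending inventory (cost pool remaining) = $2,308.32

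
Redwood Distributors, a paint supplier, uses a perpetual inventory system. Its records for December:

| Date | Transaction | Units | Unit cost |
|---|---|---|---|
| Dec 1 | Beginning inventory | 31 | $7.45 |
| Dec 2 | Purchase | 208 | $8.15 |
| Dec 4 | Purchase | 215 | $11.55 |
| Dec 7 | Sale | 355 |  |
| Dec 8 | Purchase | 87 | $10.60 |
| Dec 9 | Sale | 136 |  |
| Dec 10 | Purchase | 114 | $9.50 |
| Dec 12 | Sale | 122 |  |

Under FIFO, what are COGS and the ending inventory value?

COGS = $6,015.60; ending inventory = $399.00

Dec 7, 355 sold [FIFO — oldest first]: 31 @ $7.45 + 208 @ $8.15 + 116 @ $11.55 = $3,265.95
Dec 9, 136 sold [FIFO — oldest first]: 99 @ $11.55 + 37 @ $10.60 = $1,535.65
Dec 12, 122 sold [FIFO — oldest first]: 50 @ $10.60 + 72 @ $9.50 = $1,214.00
Total COGS = $3,265.95 + $1,535.65 + $1,214.00 = $6,015.60
Ending inventory: 42 @ $9.50 = $399.00
Check: goods available $6,414.60 = COGS $6,015.60 + ending $399.00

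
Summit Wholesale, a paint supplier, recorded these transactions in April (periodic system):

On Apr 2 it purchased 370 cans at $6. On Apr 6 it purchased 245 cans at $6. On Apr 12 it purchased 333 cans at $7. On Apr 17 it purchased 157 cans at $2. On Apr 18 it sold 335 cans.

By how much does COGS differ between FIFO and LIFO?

FIFO COGS: 335 @ $6 = $2,010
LIFO COGS: 157 @ $2 + 178 @ $7 = $1,560
Difference = |$2,010 − $1,560| = $450

$450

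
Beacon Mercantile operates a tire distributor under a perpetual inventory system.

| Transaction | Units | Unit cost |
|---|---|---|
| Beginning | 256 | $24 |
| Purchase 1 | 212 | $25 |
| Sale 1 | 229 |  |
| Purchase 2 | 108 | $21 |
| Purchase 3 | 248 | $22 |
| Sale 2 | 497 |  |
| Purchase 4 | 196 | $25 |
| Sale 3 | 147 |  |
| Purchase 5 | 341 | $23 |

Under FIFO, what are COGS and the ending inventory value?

COGS = $20,393; ending inventory = $11,518

Sale 1 (229) [FIFO — oldest first]: 229 @ $24 = $5,496
Sale 2 (497) [FIFO — oldest first]: 27 @ $24 + 212 @ $25 + 108 @ $21 + 150 @ $22 = $11,516
Sale 3 (147) [FIFO — oldest first]: 98 @ $22 + 49 @ $25 = $3,381
Total COGS = $5,496 + $11,516 + $3,381 = $20,393
Ending inventory: 147 @ $25 + 341 @ $23 = $11,518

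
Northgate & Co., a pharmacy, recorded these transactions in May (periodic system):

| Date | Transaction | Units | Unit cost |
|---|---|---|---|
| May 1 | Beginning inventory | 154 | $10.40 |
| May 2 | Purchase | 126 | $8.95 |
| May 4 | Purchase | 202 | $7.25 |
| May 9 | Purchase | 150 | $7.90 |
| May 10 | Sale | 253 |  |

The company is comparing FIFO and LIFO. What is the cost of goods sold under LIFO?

COGS = $1,931.75

FIFO COGS: 154 @ $10.40 + 99 @ $8.95 = $2,487.65
LIFO COGS: 150 @ $7.90 + 103 @ $7.25 = $1,931.75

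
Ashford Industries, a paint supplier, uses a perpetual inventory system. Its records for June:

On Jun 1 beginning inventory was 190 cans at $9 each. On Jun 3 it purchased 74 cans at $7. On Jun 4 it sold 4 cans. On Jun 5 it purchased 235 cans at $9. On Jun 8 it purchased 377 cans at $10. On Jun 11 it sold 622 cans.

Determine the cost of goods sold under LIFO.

Jun 4, 4 sold [LIFO — newest first]: 4 @ $7 = $28
Jun 11, 622 sold [LIFO — newest first]: 377 @ $10 + 235 @ $9 + 10 @ $7 = $5,955
Total COGS = $28 + $5,955 = $5,983
Ending inventory: 190 @ $9 + 60 @ $7 = $2,130

COGS = $5,983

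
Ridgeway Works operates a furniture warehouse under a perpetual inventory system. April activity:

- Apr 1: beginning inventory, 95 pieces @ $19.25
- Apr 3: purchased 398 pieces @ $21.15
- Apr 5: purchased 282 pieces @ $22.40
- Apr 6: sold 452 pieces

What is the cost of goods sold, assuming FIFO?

Apr 6, 452 sold [FIFO — oldest first]: 95 @ $19.25 + 357 @ $21.15 = $9,379.30
Ending inventory: 41 @ $21.15 + 282 @ $22.40 = $7,183.95
Check: goods available $16,563.25 = COGS $9,379.30 + ending $7,183.95

COGS = $9,379.30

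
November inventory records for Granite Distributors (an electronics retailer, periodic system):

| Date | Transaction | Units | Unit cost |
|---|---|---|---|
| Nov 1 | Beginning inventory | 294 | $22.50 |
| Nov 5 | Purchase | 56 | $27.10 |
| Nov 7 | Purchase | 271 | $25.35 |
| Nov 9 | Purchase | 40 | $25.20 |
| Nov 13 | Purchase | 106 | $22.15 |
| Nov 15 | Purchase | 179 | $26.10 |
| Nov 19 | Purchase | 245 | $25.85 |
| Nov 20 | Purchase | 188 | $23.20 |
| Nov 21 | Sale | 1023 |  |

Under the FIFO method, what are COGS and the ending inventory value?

COGS = $25,020.70; ending inventory = $8,704.40

Nov 21, 1023 sold [FIFO — oldest first]: 294 @ $22.50 + 56 @ $27.10 + 271 @ $25.35 + 40 @ $25.20 + 106 @ $22.15 + 179 @ $26.10 + 77 @ $25.85 = $25,020.70
Ending inventory: 168 @ $25.85 + 188 @ $23.20 = $8,704.40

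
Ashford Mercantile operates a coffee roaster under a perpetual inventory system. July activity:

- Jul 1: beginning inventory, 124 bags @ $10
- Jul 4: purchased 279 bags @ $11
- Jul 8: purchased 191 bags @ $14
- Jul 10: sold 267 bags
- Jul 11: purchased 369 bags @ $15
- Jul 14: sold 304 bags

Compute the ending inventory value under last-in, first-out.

Jul 10, 267 sold [LIFO — newest first]: 191 @ $14 + 76 @ $11 = $3,510
Jul 14, 304 sold [LIFO — newest first]: 304 @ $15 = $4,560
Total COGS = $3,510 + $4,560 = $8,070
Ending inventory: 124 @ $10 + 203 @ $11 + 65 @ $15 = $4,448
Check: goods available $12,518 = COGS $8,070 + ending $4,448

Ending inventory = $4,448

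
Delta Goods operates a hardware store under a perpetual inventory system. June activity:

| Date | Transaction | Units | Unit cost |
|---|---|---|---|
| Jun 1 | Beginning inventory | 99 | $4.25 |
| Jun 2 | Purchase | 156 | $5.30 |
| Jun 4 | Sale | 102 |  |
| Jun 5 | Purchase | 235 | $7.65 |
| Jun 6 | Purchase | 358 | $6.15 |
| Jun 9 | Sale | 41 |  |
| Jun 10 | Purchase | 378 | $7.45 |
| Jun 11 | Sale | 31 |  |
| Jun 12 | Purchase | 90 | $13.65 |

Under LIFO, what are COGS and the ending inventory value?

Jun 4, 102 sold [LIFO — newest first]: 102 @ $5.30 = $540.60
Jun 9, 41 sold [LIFO — newest first]: 41 @ $6.15 = $252.15
Jun 11, 31 sold [LIFO — newest first]: 31 @ $7.45 = $230.95
Total COGS = $540.60 + $252.15 + $230.95 = $1,023.70
Ending inventory: 99 @ $4.25 + 54 @ $5.30 + 235 @ $7.65 + 317 @ $6.15 + 347 @ $7.45 + 90 @ $13.65 = $8,267.90

COGS = $1,023.70; ending inventory = $8,267.90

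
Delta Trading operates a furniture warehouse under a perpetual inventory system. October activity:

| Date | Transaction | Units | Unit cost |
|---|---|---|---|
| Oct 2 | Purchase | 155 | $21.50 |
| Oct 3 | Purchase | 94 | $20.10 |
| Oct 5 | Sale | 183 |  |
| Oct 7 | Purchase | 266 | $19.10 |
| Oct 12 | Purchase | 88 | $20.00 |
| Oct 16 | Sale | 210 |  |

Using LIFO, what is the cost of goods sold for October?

COGS = $7,893.10

Oct 5, 183 sold [LIFO — newest first]: 94 @ $20.10 + 89 @ $21.50 = $3,802.90
Oct 16, 210 sold [LIFO — newest first]: 88 @ $20.00 + 122 @ $19.10 = $4,090.20
Total COGS = $3,802.90 + $4,090.20 = $7,893.10
Ending inventory: 66 @ $21.50 + 144 @ $19.10 = $4,169.40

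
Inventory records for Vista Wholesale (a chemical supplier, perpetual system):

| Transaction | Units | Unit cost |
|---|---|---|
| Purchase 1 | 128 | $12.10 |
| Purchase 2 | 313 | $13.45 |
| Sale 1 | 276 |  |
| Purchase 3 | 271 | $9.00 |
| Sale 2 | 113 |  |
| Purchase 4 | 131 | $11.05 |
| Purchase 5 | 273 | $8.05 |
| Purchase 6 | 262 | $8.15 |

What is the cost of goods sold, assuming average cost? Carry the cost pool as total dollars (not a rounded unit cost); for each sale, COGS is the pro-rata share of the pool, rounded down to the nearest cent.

After Purchase 1: 128 on hand, pool $1,548.80 (≈ $12.1000 each)
After Purchase 2: 441 on hand, pool $5,758.65 (≈ $13.0582 each)
Sale 1, sell 276: 276/441 × $5,758.65 → $3,604.05
After Purchase 3: 436 on hand, pool $4,593.60 (≈ $10.5358 each)
Sale 2, sell 113: 113/436 × $4,593.60 → $1,190.54
After Purchase 4: 454 on hand, pool $4,850.61 (≈ $10.6842 each)
After Purchase 5: 727 on hand, pool $7,048.26 (≈ $9.6950 each)
After Purchase 6: 989 on hand, pool $9,183.56 (≈ $9.2857 each)
Total COGS = $3,604.05 + $1,190.54 = $4,794.59
Ending inventory (cost pool remaining) = $9,183.56
Check: goods available $13,978.15 = COGS $4,794.59 + ending $9,183.56

COGS = $4,794.59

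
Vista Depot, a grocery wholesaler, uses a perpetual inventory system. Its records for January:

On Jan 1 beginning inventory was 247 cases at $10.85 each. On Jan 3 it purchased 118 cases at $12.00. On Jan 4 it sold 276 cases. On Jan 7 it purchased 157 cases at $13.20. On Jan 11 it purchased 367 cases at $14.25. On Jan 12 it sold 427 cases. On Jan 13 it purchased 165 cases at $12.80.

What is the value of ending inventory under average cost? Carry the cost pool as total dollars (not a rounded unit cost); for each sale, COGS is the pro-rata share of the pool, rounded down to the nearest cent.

After Jan 1: 247 on hand, pool $2,679.95 (≈ $10.8500 each)
After Jan 3: 365 on hand, pool $4,095.95 (≈ $11.2218 each)
Jan 4, sell 276: 276/365 × $4,095.95 → $3,097.21
After Jan 7: 246 on hand, pool $3,071.14 (≈ $12.4843 each)
After Jan 11: 613 on hand, pool $8,300.89 (≈ $13.5414 each)
Jan 12, sell 427: 427/613 × $8,300.89 → $5,782.18
After Jan 13: 351 on hand, pool $4,630.71 (≈ $13.1929 each)
Total COGS = $3,097.21 + $5,782.18 = $8,879.39
Ending inventory (cost pool remaining) = $4,630.71
Check: goods available $13,510.10 = COGS $8,879.39 + ending $4,630.71

Ending inventory = $4,630.71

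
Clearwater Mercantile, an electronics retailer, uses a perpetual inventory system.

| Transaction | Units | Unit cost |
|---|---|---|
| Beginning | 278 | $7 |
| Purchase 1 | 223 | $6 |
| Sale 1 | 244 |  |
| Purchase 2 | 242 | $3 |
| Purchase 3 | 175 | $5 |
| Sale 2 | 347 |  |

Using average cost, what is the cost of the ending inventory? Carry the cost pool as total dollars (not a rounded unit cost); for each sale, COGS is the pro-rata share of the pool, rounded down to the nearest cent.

Ending inventory = $1,594.06

After Beginning: 278 on hand, pool $1,946.00 (≈ $7.0000 each)
After Purchase 1: 501 on hand, pool $3,284.00 (≈ $6.5549 each)
Sale 1, sell 244: 244/501 × $3,284.00 → $1,599.39
After Purchase 2: 499 on hand, pool $2,410.61 (≈ $4.8309 each)
After Purchase 3: 674 on hand, pool $3,285.61 (≈ $4.8748 each)
Sale 2, sell 347: 347/674 × $3,285.61 → $1,691.55
Total COGS = $1,599.39 + $1,691.55 = $3,290.94
Ending inventory (cost pool remaining) = $1,594.06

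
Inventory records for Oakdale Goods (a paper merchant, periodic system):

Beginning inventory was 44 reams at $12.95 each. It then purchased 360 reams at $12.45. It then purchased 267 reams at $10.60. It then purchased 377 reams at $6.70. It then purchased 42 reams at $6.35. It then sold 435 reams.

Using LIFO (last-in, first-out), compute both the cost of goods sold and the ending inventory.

Sale 1 (435) [LIFO — newest first]: 42 @ $6.35 + 377 @ $6.70 + 16 @ $10.60 = $2,962.20
Ending inventory: 44 @ $12.95 + 360 @ $12.45 + 251 @ $10.60 = $7,712.40
Check: goods available $10,674.60 = COGS $2,962.20 + ending $7,712.40

COGS = $2,962.20; ending inventory = $7,712.40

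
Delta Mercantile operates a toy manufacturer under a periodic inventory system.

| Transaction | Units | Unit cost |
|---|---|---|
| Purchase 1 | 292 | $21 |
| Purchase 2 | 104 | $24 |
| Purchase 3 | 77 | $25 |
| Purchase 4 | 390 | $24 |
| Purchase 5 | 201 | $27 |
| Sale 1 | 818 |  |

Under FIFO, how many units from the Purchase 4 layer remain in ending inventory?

Sale 1 (818) [FIFO — oldest first]: 292 @ $21 + 104 @ $24 + 77 @ $25 + 345 @ $24 = $18,833
Ending inventory: 45 @ $24 + 201 @ $27 = $6,507

45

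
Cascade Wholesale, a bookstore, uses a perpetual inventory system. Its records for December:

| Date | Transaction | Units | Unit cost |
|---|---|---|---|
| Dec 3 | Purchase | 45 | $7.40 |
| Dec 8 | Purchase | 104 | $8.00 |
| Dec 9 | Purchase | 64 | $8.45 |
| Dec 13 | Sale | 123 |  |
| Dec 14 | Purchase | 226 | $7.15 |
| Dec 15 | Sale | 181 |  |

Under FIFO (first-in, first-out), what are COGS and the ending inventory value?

COGS = $2,356.45; ending inventory = $965.25

Dec 13, 123 sold [FIFO — oldest first]: 45 @ $7.40 + 78 @ $8.00 = $957.00
Dec 15, 181 sold [FIFO — oldest first]: 26 @ $8.00 + 64 @ $8.45 + 91 @ $7.15 = $1,399.45
Total COGS = $957.00 + $1,399.45 = $2,356.45
Ending inventory: 135 @ $7.15 = $965.25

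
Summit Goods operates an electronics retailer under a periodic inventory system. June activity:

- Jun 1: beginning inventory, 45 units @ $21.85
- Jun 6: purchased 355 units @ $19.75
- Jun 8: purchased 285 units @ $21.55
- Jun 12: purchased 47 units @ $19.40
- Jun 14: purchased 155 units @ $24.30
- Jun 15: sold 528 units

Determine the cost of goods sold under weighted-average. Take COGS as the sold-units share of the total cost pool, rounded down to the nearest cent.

COGS = $11,199.64

Jun 15, sell 528: 528/887 × $18,814.55 → $11,199.64
Ending inventory (cost pool remaining) = $7,614.91
Check: goods available $18,814.55 = COGS $11,199.64 + ending $7,614.91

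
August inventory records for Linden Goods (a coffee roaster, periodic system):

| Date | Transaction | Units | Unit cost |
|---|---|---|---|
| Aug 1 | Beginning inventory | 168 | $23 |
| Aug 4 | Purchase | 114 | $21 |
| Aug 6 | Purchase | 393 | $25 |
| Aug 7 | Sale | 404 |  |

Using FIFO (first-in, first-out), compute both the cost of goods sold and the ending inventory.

Aug 7, 404 sold [FIFO — oldest first]: 168 @ $23 + 114 @ $21 + 122 @ $25 = $9,308
Ending inventory: 271 @ $25 = $6,775

COGS = $9,308; ending inventory = $6,775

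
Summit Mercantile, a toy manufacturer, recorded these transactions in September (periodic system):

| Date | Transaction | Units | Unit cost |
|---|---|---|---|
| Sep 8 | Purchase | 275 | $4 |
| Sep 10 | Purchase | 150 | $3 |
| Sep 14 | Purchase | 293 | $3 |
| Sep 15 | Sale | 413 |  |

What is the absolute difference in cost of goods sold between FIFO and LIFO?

FIFO COGS: 275 @ $4 + 138 @ $3 = $1,514
LIFO COGS: 293 @ $3 + 120 @ $3 = $1,239
Difference = |$1,514 − $1,239| = $275

$275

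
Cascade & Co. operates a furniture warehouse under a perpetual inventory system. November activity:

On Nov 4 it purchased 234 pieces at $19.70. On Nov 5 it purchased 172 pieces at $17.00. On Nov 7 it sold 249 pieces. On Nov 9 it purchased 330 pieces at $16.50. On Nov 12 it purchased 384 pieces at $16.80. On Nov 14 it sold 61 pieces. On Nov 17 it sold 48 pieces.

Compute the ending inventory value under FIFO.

Ending inventory = $12,712.20

Nov 7, 249 sold [FIFO — oldest first]: 234 @ $19.70 + 15 @ $17.00 = $4,864.80
Nov 14, 61 sold [FIFO — oldest first]: 61 @ $17.00 = $1,037.00
Nov 17, 48 sold [FIFO — oldest first]: 48 @ $17.00 = $816.00
Total COGS = $4,864.80 + $1,037.00 + $816.00 = $6,717.80
Ending inventory: 48 @ $17.00 + 330 @ $16.50 + 384 @ $16.80 = $12,712.20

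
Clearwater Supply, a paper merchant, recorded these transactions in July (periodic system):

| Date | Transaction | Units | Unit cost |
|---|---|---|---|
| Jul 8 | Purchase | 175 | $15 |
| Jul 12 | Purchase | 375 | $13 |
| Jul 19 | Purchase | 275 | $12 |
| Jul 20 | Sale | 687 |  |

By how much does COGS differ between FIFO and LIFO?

FIFO COGS: 175 @ $15 + 375 @ $13 + 137 @ $12 = $9,144
LIFO COGS: 275 @ $12 + 375 @ $13 + 37 @ $15 = $8,730
Difference = |$9,144 − $8,730| = $414

$414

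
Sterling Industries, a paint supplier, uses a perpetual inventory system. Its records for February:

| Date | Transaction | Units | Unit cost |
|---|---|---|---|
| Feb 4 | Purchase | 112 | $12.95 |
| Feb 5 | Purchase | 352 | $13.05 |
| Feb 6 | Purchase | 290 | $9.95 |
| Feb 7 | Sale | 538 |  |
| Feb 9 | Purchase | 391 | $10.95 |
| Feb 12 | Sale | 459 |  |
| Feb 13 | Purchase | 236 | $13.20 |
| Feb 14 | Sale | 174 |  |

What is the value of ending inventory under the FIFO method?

Feb 7, 538 sold [FIFO — oldest first]: 112 @ $12.95 + 352 @ $13.05 + 74 @ $9.95 = $6,780.30
Feb 12, 459 sold [FIFO — oldest first]: 216 @ $9.95 + 243 @ $10.95 = $4,810.05
Feb 14, 174 sold [FIFO — oldest first]: 148 @ $10.95 + 26 @ $13.20 = $1,963.80
Total COGS = $6,780.30 + $4,810.05 + $1,963.80 = $13,554.15
Ending inventory: 210 @ $13.20 = $2,772.00

Ending inventory = $2,772.00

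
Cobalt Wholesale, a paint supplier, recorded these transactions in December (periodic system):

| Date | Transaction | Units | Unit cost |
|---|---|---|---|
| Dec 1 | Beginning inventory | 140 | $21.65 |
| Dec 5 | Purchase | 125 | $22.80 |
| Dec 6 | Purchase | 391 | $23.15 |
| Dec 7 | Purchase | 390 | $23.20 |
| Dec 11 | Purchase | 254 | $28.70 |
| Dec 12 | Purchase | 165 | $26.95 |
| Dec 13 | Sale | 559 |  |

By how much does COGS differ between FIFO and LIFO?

$2,297.45

FIFO COGS: 140 @ $21.65 + 125 @ $22.80 + 294 @ $23.15 = $12,687.10
LIFO COGS: 165 @ $26.95 + 254 @ $28.70 + 140 @ $23.20 = $14,984.55
Difference = |$12,687.10 − $14,984.55| = $2,297.45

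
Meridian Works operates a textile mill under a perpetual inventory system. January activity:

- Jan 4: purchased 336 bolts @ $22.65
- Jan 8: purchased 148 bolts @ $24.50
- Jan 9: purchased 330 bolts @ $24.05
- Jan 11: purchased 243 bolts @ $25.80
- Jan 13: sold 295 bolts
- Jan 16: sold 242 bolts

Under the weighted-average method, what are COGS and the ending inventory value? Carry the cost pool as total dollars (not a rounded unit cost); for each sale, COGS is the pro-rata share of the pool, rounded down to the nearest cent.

After Jan 4: 336 on hand, pool $7,610.40 (≈ $22.6500 each)
After Jan 8: 484 on hand, pool $11,236.40 (≈ $23.2157 each)
After Jan 9: 814 on hand, pool $19,172.90 (≈ $23.5539 each)
After Jan 11: 1057 on hand, pool $25,442.30 (≈ $24.0703 each)
Jan 13, sell 295: 295/1057 × $25,442.30 → $7,100.73
Jan 16, sell 242: 242/762 × $18,341.57 → $5,825.01
Total COGS = $7,100.73 + $5,825.01 = $12,925.74
Ending inventory (cost pool remaining) = $12,516.56

COGS = $12,925.74; ending inventory = $12,516.56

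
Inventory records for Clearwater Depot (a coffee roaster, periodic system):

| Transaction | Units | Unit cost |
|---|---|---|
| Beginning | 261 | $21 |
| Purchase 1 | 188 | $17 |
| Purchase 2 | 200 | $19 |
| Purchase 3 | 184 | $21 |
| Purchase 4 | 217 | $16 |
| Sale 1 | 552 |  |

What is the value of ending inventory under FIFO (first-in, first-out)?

Ending inventory = $9,179

Sale 1 (552) [FIFO — oldest first]: 261 @ $21 + 188 @ $17 + 103 @ $19 = $10,634
Ending inventory: 97 @ $19 + 184 @ $21 + 217 @ $16 = $9,179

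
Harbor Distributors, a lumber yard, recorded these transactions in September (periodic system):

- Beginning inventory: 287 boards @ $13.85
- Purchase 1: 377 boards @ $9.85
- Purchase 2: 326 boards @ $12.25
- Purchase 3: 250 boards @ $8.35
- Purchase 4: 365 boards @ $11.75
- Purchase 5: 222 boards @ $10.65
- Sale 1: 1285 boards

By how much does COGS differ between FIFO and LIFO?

$362.40

FIFO COGS: 287 @ $13.85 + 377 @ $9.85 + 326 @ $12.25 + 250 @ $8.35 + 45 @ $11.75 = $14,298.15
LIFO COGS: 222 @ $10.65 + 365 @ $11.75 + 250 @ $8.35 + 326 @ $12.25 + 122 @ $9.85 = $13,935.75
Difference = |$14,298.15 − $13,935.75| = $362.40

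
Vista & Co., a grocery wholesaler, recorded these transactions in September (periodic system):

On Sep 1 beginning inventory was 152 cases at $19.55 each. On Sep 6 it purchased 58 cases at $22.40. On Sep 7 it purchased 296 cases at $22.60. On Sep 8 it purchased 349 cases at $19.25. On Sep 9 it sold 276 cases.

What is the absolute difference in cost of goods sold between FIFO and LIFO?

FIFO COGS: 152 @ $19.55 + 58 @ $22.40 + 66 @ $22.60 = $5,762.40
LIFO COGS: 276 @ $19.25 = $5,313.00
Difference = |$5,762.40 − $5,313.00| = $449.40

$449.40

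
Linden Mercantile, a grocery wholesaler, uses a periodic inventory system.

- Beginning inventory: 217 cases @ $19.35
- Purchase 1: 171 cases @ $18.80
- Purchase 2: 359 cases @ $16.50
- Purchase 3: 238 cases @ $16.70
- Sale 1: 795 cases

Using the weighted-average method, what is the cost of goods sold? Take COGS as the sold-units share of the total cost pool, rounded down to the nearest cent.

Sale 1, sell 795: 795/985 × $17,311.85 → $13,972.50
Ending inventory (cost pool remaining) = $3,339.35

COGS = $13,972.50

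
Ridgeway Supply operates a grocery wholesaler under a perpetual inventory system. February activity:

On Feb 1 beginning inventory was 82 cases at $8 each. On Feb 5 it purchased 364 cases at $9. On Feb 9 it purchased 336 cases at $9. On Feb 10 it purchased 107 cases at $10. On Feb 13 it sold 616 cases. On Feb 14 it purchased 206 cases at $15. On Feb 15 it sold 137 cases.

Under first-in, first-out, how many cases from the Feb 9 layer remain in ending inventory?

29

Feb 13, 616 sold [FIFO — oldest first]: 82 @ $8 + 364 @ $9 + 170 @ $9 = $5,462
Feb 15, 137 sold [FIFO — oldest first]: 137 @ $9 = $1,233
Total COGS = $5,462 + $1,233 = $6,695
Ending inventory: 29 @ $9 + 107 @ $10 + 206 @ $15 = $4,421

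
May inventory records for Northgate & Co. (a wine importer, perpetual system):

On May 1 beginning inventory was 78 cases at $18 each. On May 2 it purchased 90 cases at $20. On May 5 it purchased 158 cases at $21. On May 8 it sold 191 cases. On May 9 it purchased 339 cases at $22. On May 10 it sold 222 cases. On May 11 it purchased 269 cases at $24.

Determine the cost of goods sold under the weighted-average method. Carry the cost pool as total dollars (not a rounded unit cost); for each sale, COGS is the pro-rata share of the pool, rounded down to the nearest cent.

COGS = $8,579.10

After May 1: 78 on hand, pool $1,404.00 (≈ $18.0000 each)
After May 2: 168 on hand, pool $3,204.00 (≈ $19.0714 each)
After May 5: 326 on hand, pool $6,522.00 (≈ $20.0061 each)
May 8, sell 191: 191/326 × $6,522.00 → $3,821.17
After May 9: 474 on hand, pool $10,158.83 (≈ $21.4321 each)
May 10, sell 222: 222/474 × $10,158.83 → $4,757.93
After May 11: 521 on hand, pool $11,856.90 (≈ $22.7580 each)
Total COGS = $3,821.17 + $4,757.93 = $8,579.10
Ending inventory (cost pool remaining) = $11,856.90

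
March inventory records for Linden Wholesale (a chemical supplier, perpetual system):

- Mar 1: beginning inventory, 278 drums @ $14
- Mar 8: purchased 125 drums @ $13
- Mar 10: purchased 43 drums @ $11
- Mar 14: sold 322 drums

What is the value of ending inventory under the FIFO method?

Mar 14, 322 sold [FIFO — oldest first]: 278 @ $14 + 44 @ $13 = $4,464
Ending inventory: 81 @ $13 + 43 @ $11 = $1,526

Ending inventory = $1,526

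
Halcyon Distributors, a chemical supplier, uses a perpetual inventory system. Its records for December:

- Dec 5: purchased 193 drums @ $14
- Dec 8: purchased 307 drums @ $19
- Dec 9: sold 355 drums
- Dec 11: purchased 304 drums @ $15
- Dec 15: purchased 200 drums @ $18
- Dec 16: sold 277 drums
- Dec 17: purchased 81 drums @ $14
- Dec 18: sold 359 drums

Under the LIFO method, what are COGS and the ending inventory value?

Dec 9, 355 sold [LIFO — newest first]: 307 @ $19 + 48 @ $14 = $6,505
Dec 16, 277 sold [LIFO — newest first]: 200 @ $18 + 77 @ $15 = $4,755
Dec 18, 359 sold [LIFO — newest first]: 81 @ $14 + 227 @ $15 + 51 @ $14 = $5,253
Total COGS = $6,505 + $4,755 + $5,253 = $16,513
Ending inventory: 94 @ $14 = $1,316

COGS = $16,513; ending inventory = $1,316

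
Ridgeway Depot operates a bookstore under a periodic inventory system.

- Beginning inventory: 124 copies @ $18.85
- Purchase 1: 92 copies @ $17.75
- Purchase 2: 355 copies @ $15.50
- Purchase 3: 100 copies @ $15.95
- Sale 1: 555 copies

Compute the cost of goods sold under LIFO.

COGS = $8,881.30

Sale 1 (555) [LIFO — newest first]: 100 @ $15.95 + 355 @ $15.50 + 92 @ $17.75 + 8 @ $18.85 = $8,881.30
Ending inventory: 116 @ $18.85 = $2,186.60
Check: goods available $11,067.90 = COGS $8,881.30 + ending $2,186.60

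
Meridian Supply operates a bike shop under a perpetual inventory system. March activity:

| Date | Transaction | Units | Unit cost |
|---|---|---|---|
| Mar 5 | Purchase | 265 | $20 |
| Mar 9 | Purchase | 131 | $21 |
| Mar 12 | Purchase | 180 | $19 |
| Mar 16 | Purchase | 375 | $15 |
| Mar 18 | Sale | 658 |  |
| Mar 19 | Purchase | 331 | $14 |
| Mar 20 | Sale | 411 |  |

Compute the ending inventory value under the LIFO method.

Ending inventory = $4,260

Mar 18, 658 sold [LIFO — newest first]: 375 @ $15 + 180 @ $19 + 103 @ $21 = $11,208
Mar 20, 411 sold [LIFO — newest first]: 331 @ $14 + 28 @ $21 + 52 @ $20 = $6,262
Total COGS = $11,208 + $6,262 = $17,470
Ending inventory: 213 @ $20 = $4,260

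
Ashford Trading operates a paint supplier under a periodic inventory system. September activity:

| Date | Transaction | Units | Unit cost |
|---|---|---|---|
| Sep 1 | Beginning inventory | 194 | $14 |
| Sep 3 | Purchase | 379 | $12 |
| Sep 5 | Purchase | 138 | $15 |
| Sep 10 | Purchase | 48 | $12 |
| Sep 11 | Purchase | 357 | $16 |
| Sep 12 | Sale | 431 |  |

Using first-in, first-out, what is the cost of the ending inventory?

Ending inventory = $10,062

Sep 12, 431 sold [FIFO — oldest first]: 194 @ $14 + 237 @ $12 = $5,560
Ending inventory: 142 @ $12 + 138 @ $15 + 48 @ $12 + 357 @ $16 = $10,062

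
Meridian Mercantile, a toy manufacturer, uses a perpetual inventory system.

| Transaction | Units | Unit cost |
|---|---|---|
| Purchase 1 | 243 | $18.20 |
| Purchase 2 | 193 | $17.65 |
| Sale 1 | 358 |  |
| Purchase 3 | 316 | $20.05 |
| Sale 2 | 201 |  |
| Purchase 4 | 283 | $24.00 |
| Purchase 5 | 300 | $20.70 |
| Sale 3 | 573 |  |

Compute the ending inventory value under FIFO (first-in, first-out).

Sale 1 (358) [FIFO — oldest first]: 243 @ $18.20 + 115 @ $17.65 = $6,452.35
Sale 2 (201) [FIFO — oldest first]: 78 @ $17.65 + 123 @ $20.05 = $3,842.85
Sale 3 (573) [FIFO — oldest first]: 193 @ $20.05 + 283 @ $24.00 + 97 @ $20.70 = $12,669.55
Total COGS = $6,452.35 + $3,842.85 + $12,669.55 = $22,964.75
Ending inventory: 203 @ $20.70 = $4,202.10

Ending inventory = $4,202.10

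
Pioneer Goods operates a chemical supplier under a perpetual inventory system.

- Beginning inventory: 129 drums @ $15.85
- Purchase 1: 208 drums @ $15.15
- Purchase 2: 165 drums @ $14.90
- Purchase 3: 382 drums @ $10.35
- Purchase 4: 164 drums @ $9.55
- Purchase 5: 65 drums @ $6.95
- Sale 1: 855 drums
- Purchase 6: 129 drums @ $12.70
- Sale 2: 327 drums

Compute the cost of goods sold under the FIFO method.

COGS = $14,502.30

Sale 1 (855) [FIFO — oldest first]: 129 @ $15.85 + 208 @ $15.15 + 165 @ $14.90 + 353 @ $10.35 = $11,307.90
Sale 2 (327) [FIFO — oldest first]: 29 @ $10.35 + 164 @ $9.55 + 65 @ $6.95 + 69 @ $12.70 = $3,194.40
Total COGS = $11,307.90 + $3,194.40 = $14,502.30
Ending inventory: 60 @ $12.70 = $762.00
Check: goods available $15,264.30 = COGS $14,502.30 + ending $762.00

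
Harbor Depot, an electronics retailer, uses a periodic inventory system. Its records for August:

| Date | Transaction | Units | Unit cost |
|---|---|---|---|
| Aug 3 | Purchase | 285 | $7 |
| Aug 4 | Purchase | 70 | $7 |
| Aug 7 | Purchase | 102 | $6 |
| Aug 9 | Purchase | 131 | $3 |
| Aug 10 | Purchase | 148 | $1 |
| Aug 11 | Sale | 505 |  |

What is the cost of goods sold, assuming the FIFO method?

COGS = $3,241

Aug 11, 505 sold [FIFO — oldest first]: 285 @ $7 + 70 @ $7 + 102 @ $6 + 48 @ $3 = $3,241
Ending inventory: 83 @ $3 + 148 @ $1 = $397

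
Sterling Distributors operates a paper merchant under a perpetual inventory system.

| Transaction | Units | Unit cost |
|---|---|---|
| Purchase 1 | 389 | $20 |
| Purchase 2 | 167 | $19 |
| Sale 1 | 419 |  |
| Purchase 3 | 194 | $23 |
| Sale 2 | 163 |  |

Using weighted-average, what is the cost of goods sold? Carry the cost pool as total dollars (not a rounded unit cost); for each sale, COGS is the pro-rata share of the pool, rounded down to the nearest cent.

COGS = $11,780.48

After Purchase 1: 389 on hand, pool $7,780.00 (≈ $20.0000 each)
After Purchase 2: 556 on hand, pool $10,953.00 (≈ $19.6996 each)
Sale 1, sell 419: 419/556 × $10,953.00 → $8,254.14
After Purchase 3: 331 on hand, pool $7,160.86 (≈ $21.6340 each)
Sale 2, sell 163: 163/331 × $7,160.86 → $3,526.34
Total COGS = $8,254.14 + $3,526.34 = $11,780.48
Ending inventory (cost pool remaining) = $3,634.52
Check: goods available $15,415.00 = COGS $11,780.48 + ending $3,634.52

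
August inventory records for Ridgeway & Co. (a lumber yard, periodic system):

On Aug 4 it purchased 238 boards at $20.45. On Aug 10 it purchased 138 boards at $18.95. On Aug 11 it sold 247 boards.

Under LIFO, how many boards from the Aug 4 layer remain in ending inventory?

Aug 11, 247 sold [LIFO — newest first]: 138 @ $18.95 + 109 @ $20.45 = $4,844.15
Ending inventory: 129 @ $20.45 = $2,638.05

129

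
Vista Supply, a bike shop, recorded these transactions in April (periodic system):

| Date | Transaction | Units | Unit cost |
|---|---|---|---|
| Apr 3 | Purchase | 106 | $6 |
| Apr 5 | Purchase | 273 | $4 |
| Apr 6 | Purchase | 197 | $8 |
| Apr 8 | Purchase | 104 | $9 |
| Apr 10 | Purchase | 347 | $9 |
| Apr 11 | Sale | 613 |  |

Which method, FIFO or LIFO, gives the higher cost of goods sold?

FIFO COGS: 106 @ $6 + 273 @ $4 + 197 @ $8 + 37 @ $9 = $3,637
LIFO COGS: 347 @ $9 + 104 @ $9 + 162 @ $8 = $5,355

LIFO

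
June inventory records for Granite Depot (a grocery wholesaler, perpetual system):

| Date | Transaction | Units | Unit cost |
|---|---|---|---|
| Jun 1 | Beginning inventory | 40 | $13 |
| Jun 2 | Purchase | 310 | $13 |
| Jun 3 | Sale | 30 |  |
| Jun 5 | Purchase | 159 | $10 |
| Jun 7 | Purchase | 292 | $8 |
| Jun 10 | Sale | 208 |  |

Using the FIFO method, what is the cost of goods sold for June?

COGS = $3,094

Jun 3, 30 sold [FIFO — oldest first]: 30 @ $13 = $390
Jun 10, 208 sold [FIFO — oldest first]: 10 @ $13 + 198 @ $13 = $2,704
Total COGS = $390 + $2,704 = $3,094
Ending inventory: 112 @ $13 + 159 @ $10 + 292 @ $8 = $5,382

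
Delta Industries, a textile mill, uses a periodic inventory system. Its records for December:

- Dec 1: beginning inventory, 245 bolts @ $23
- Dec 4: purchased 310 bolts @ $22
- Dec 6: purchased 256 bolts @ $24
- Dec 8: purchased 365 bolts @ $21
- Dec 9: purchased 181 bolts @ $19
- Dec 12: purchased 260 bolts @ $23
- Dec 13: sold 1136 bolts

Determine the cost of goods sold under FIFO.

Dec 13, 1136 sold [FIFO — oldest first]: 245 @ $23 + 310 @ $22 + 256 @ $24 + 325 @ $21 = $25,424
Ending inventory: 40 @ $21 + 181 @ $19 + 260 @ $23 = $10,259

COGS = $25,424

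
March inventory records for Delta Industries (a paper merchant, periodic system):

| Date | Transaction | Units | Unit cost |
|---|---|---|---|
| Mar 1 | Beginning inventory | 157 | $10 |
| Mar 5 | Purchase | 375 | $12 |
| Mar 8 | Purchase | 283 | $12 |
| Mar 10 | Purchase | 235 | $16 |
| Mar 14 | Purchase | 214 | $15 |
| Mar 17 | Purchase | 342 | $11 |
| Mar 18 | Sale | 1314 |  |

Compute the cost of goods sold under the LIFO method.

COGS = $17,008

Mar 18, 1314 sold [LIFO — newest first]: 342 @ $11 + 214 @ $15 + 235 @ $16 + 283 @ $12 + 240 @ $12 = $17,008
Ending inventory: 157 @ $10 + 135 @ $12 = $3,190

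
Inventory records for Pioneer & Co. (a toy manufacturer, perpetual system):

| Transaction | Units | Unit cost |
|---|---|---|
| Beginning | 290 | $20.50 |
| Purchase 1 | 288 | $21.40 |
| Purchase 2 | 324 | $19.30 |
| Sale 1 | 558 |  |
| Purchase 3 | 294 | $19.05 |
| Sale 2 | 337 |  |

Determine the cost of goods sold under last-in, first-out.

Sale 1 (558) [LIFO — newest first]: 324 @ $19.30 + 234 @ $21.40 = $11,260.80
Sale 2 (337) [LIFO — newest first]: 294 @ $19.05 + 43 @ $21.40 = $6,520.90
Total COGS = $11,260.80 + $6,520.90 = $17,781.70
Ending inventory: 290 @ $20.50 + 11 @ $21.40 = $6,180.40
Check: goods available $23,962.10 = COGS $17,781.70 + ending $6,180.40

COGS = $17,781.70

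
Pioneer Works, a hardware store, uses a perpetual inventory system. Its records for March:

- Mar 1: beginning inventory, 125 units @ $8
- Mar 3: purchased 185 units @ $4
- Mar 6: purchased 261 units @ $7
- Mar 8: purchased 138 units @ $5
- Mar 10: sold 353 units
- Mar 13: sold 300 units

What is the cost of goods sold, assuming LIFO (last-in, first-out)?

COGS = $3,809

Mar 10, 353 sold [LIFO — newest first]: 138 @ $5 + 215 @ $7 = $2,195
Mar 13, 300 sold [LIFO — newest first]: 46 @ $7 + 185 @ $4 + 69 @ $8 = $1,614
Total COGS = $2,195 + $1,614 = $3,809
Ending inventory: 56 @ $8 = $448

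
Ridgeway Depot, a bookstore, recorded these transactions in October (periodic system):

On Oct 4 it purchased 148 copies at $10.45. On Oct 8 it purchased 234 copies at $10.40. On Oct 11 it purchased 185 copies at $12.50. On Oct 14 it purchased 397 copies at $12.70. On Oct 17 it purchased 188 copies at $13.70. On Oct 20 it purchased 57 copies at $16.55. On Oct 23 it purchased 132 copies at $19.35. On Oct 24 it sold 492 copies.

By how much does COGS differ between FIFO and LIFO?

$2,178.45

FIFO COGS: 148 @ $10.45 + 234 @ $10.40 + 110 @ $12.50 = $5,355.20
LIFO COGS: 132 @ $19.35 + 57 @ $16.55 + 188 @ $13.70 + 115 @ $12.70 = $7,533.65
Difference = |$5,355.20 − $7,533.65| = $2,178.45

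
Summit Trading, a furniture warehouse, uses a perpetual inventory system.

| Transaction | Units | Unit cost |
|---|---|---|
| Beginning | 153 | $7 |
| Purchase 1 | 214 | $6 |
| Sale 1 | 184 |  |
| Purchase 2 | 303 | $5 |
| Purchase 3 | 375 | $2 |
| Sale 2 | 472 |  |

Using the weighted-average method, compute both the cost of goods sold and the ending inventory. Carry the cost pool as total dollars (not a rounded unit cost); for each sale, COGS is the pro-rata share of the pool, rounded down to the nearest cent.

After Beginning: 153 on hand, pool $1,071.00 (≈ $7.0000 each)
After Purchase 1: 367 on hand, pool $2,355.00 (≈ $6.4169 each)
Sale 1, sell 184: 184/367 × $2,355.00 → $1,180.70
After Purchase 2: 486 on hand, pool $2,689.30 (≈ $5.5335 each)
After Purchase 3: 861 on hand, pool $3,439.30 (≈ $3.9945 each)
Sale 2, sell 472: 472/861 × $3,439.30 → $1,885.42
Total COGS = $1,180.70 + $1,885.42 = $3,066.12
Ending inventory (cost pool remaining) = $1,553.88
Check: goods available $4,620.00 = COGS $3,066.12 + ending $1,553.88

COGS = $3,066.12; ending inventory = $1,553.88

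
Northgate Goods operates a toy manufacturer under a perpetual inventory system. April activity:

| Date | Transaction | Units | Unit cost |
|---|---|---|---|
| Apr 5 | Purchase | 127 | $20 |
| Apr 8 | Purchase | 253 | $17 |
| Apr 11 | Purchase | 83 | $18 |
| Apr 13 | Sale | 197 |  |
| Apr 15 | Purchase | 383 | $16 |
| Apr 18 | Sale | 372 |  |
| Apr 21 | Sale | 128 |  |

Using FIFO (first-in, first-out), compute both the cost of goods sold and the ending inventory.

COGS = $12,079; ending inventory = $2,384

Apr 13, 197 sold [FIFO — oldest first]: 127 @ $20 + 70 @ $17 = $3,730
Apr 18, 372 sold [FIFO — oldest first]: 183 @ $17 + 83 @ $18 + 106 @ $16 = $6,301
Apr 21, 128 sold [FIFO — oldest first]: 128 @ $16 = $2,048
Total COGS = $3,730 + $6,301 + $2,048 = $12,079
Ending inventory: 149 @ $16 = $2,384
Check: goods available $14,463 = COGS $12,079 + ending $2,384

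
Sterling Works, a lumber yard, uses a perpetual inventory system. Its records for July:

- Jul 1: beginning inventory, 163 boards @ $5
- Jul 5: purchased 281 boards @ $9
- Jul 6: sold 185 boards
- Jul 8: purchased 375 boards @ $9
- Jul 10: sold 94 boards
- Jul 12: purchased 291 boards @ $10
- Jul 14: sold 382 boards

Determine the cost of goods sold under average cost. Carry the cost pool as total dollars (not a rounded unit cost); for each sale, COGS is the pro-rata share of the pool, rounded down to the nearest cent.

After Jul 1: 163 on hand, pool $815.00 (≈ $5.0000 each)
After Jul 5: 444 on hand, pool $3,344.00 (≈ $7.5315 each)
Jul 6, sell 185: 185/444 × $3,344.00 → $1,393.33
After Jul 8: 634 on hand, pool $5,325.67 (≈ $8.4001 each)
Jul 10, sell 94: 94/634 × $5,325.67 → $789.61
After Jul 12: 831 on hand, pool $7,446.06 (≈ $8.9604 each)
Jul 14, sell 382: 382/831 × $7,446.06 → $3,422.85
Total COGS = $1,393.33 + $789.61 + $3,422.85 = $5,605.79
Ending inventory (cost pool remaining) = $4,023.21

COGS = $5,605.79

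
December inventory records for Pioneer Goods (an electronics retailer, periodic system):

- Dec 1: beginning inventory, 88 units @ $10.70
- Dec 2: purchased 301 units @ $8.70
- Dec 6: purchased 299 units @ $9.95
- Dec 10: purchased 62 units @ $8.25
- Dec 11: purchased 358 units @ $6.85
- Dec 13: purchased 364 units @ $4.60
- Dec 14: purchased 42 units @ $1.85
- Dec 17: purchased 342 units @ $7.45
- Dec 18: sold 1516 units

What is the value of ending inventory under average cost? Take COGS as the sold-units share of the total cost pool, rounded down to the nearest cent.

Dec 18, sell 1516: 1516/1856 × $13,799.15 → $11,271.28
Ending inventory (cost pool remaining) = $2,527.87
Check: goods available $13,799.15 = COGS $11,271.28 + ending $2,527.87

Ending inventory = $2,527.87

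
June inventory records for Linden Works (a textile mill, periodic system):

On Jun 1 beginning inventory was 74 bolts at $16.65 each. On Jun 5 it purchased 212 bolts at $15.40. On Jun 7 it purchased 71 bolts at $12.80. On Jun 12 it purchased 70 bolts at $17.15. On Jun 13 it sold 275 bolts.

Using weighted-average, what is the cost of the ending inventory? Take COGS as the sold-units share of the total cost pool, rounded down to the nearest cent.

Ending inventory = $2,351.63

Jun 13, sell 275: 275/427 × $6,606.20 → $4,254.57
Ending inventory (cost pool remaining) = $2,351.63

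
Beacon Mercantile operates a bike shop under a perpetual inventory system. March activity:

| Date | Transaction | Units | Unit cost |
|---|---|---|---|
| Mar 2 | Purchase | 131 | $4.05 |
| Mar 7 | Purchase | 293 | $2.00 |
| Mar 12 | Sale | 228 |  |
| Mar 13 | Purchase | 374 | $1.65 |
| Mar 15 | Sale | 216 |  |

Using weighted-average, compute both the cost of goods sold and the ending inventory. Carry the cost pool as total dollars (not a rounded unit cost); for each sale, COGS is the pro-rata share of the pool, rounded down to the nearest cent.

COGS = $1,029.84; ending inventory = $703.81

After Mar 2: 131 on hand, pool $530.55 (≈ $4.0500 each)
After Mar 7: 424 on hand, pool $1,116.55 (≈ $2.6334 each)
Mar 12, sell 228: 228/424 × $1,116.55 → $600.40
After Mar 13: 570 on hand, pool $1,133.25 (≈ $1.9882 each)
Mar 15, sell 216: 216/570 × $1,133.25 → $429.44
Total COGS = $600.40 + $429.44 = $1,029.84
Ending inventory (cost pool remaining) = $703.81
Check: goods available $1,733.65 = COGS $1,029.84 + ending $703.81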